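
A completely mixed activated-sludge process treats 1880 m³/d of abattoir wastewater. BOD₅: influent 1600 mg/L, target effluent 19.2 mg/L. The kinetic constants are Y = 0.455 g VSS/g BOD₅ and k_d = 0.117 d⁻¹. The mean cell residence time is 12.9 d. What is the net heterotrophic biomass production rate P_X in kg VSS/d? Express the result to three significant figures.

P_X ≈ 539 kg VSS/d

Correct the yield for decay: Y_obs = Y/(1 + k_d θ_c) = 0.455 / (1 + 0.117 × 12.9) = 0.455 / 2.509 = 0.1813.
ΔS = 1600 − 19.2 = 1581 mg/L, so the substrate removal rate is 1880 × 1581/1000 = 2972 kg BOD₅/d.
Net biomass production P_X = Y_obs × Q·(S₀ − S) = 0.1813 × 2972 = 538.9 kg VSS/d.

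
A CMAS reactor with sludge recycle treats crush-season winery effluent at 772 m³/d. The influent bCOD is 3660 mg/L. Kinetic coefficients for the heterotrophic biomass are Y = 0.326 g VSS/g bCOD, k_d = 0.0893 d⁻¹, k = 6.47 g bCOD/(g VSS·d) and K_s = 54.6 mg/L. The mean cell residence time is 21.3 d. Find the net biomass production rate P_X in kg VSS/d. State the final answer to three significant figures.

P_X ≈ 317 kg VSS/d

For a completely mixed reactor with recycle the Lawrence–McCarty relation gives S = K_s·(1 + k_d·θ_c) / [θ_c·(Y·k − k_d) − 1] = 54.6 × (1 + 0.0893 × 21.3) / [21.3 × (0.326 × 6.47 − 0.0893) − 1] = 158.5 / 42.02 = 3.771 mg/L.
Observed yield with endogenous decay: Y_obs = Y / (1 + k_d·θ_c) = 0.326 / (1 + 0.0893 × 21.3) = 0.326 / 2.902 = 0.1123 g VSS/g bCOD.
ΔS = 3660 − 3.77 = 3656 mg/L, so the substrate removal rate is 772 × 3656/1000 = 2823 kg bCOD/d.
So the net sludge growth is P_X = 0.1123 × 2823 = 317.1 kg VSS/d.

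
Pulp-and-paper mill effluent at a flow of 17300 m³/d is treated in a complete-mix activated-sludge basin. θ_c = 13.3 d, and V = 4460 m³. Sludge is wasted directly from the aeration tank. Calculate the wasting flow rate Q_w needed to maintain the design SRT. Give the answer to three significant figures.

With mixed-liquor wasting, θ_c = V/Q_w, so Q_w = V/θ_c = 4460/13.3 = 335.3 m³/d.

Q_w ≈ 335 m³/d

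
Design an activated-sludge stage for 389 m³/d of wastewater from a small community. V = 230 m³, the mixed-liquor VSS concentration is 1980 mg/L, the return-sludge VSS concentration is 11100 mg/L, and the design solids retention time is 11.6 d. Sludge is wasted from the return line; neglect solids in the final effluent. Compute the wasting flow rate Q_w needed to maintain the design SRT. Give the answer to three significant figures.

Q_w ≈ 3.54 m³/d

Q_w = (V·X)/(θ_c X_r) = 230.0 × 1980 / (11.6 × 11100) = 3.537 m³/d.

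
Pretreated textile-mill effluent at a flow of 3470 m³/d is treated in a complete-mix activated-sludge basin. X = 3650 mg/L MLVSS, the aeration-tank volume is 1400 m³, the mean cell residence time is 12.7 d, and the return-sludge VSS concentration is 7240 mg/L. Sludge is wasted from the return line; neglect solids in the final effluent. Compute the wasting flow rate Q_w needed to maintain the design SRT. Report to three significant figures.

Wasting from the return line (neglecting effluent solids): Q_w = V·X / (θ_c·X_r) = 1400 × 3650 / (12.7 × 7240) = 55.57 m³/d.

Q_w ≈ 55.6 m³/d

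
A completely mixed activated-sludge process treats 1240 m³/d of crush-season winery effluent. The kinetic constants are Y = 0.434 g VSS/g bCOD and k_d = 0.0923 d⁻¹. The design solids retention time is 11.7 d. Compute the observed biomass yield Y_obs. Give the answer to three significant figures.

Y_obs ≈ 0.209 g VSS/g bCOD

Y_obs = Y / (1 + k_d θ_c) = 0.434 / (1 + 0.0923 × 11.7) = 0.434 / 2.080 = 0.2087.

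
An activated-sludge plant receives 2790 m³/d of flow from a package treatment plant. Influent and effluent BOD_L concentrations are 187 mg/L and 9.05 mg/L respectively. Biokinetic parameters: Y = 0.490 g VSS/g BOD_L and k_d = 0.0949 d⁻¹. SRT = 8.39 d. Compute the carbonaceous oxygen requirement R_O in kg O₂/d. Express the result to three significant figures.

R_O ≈ 304 kg O₂/d

Correct the yield for decay: Y_obs = Y/(1 + k_d θ_c) = 0.490 / (1 + 0.0949 × 8.39) = 0.490 / 1.796 = 0.2728.
ΔS = 187 − 9.05 = 177.9 mg/L, so the substrate removal rate is 2790 × 177.9/1000 = 496.5 kg BOD_L/d.
Net sludge production P_X = 0.2728 × 496.5 = 135.4 kg VSS/d.
R_O = Q·(S₀ − S) − 1.42·P_X = 496.5 − 1.42 × 135.4 = 304.2 kg O₂/d.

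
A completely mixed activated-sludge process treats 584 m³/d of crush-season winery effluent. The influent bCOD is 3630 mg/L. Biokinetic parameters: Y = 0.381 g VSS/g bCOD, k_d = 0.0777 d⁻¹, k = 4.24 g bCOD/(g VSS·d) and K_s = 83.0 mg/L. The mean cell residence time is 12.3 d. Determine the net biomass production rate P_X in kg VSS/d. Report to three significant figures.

Effluent substrate depends only on kinetics and SRT: S = K_s(1 + k_d θ_c) / [θ_c(Yk − k_d) − 1] = 83.0 × (1 + 0.0777 × 12.3) / [12.3 × (0.381 × 4.24 − 0.0777) − 1] = 162.3 / 17.91 = 9.061 mg/L.
Y_obs = Y / (1 + k_d θ_c) = 0.381 / (1 + 0.0777 × 12.3) = 0.381 / 1.956 = 0.1948.
Q·(S₀ − S) = 584 × (3630 − 9.06) × 10⁻³ = 2115 kg/d removed.
So the net sludge growth is P_X = 0.1948 × 2115 = 412.0 kg VSS/d.

P_X ≈ 412 kg VSS/d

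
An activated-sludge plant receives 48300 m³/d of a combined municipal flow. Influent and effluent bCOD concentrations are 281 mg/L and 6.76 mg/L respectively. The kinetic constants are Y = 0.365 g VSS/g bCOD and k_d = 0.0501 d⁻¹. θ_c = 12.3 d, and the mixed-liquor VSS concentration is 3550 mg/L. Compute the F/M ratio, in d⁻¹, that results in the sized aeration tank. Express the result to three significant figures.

F/M ≈ 0.369 d⁻¹

Rearranging the biomass balance for a CMAS with decay, V = Y·Q·ΔS·θ_c / [X·(1+k_d θ_c)] = 0.365 × 48300 × (281 − 6.76) × 12.3 / [3550 × (1 + 0.0501 × 12.3)] = 5.95×10^7 / 5738 = 10364 m³.
Food-to-microorganism ratio F/M = Q S₀ / (V X) = 48300 × 281 / (10364 × 3550) = 0.3689 d⁻¹.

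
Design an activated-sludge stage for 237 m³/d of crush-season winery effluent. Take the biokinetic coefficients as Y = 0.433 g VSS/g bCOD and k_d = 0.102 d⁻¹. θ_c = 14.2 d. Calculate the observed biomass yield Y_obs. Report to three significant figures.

Correct the yield for decay: Y_obs = Y/(1 + k_d θ_c) = 0.433 / (1 + 0.102 × 14.2) = 0.433 / 2.448 = 0.1769.

Y_obs ≈ 0.177 g VSS/g bCOD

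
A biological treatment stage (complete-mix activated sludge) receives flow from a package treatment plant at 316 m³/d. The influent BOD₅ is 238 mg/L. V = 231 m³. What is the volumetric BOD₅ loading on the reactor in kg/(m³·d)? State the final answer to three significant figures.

L_v ≈ 0.326 kg BOD₅/(m³·d)

Volumetric loading L_v = Q·S₀ / V = 316 × 238 g/m³ / 231.0 m³ = 325.6 g/(m³·d) = 0.3256 kg BOD₅/(m³·d).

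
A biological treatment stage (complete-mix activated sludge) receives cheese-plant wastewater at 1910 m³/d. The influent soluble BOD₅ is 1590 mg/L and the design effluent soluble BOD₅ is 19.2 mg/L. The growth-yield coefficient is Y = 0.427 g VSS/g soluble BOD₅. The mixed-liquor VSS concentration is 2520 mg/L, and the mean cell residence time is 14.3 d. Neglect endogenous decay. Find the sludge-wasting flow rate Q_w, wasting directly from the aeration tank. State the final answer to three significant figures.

Q_w ≈ 508 m³/d

With k_d = 0 the design equation reduces to V = Y Q (S₀−S) θ_c / X = 0.427 × 1910 × (1590 − 19.2) × 14.3 / 2520 = 7270 m³.
For wasting at MLVSS concentration, Q_w = V/θ_c = 7270/14.3 = 508.4 m³/d.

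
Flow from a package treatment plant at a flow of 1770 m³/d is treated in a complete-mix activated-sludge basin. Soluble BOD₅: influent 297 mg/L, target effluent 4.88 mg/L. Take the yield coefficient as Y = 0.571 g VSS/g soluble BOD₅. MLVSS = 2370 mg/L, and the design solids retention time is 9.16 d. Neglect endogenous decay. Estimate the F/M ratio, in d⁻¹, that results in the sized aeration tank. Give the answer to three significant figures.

With k_d = 0 the design equation reduces to V = Y Q (S₀−S) θ_c / X = 0.571 × 1770 × (297 − 4.88) × 9.16 / 2370 = 1141 m³.
F/M = applied load / biomass = Q·S₀/(V·X) = 1770 × 297 / (1141 × 2370) = 0.1944 d⁻¹.

F/M ≈ 0.194 d⁻¹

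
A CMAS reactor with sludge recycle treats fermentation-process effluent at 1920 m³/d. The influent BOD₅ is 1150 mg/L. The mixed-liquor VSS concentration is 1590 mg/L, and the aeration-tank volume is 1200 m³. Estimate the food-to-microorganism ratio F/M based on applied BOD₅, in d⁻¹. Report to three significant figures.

Food-to-microorganism ratio F/M = Q S₀ / (V X) = 1920 × 1150 / (1200 × 1590) = 1.157 d⁻¹.

F/M ≈ 1.16 d⁻¹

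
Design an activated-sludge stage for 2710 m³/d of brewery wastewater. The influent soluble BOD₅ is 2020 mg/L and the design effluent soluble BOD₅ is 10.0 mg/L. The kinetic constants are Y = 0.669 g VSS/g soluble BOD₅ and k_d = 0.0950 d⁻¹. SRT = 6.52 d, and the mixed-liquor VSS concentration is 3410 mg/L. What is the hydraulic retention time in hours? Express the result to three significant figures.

Steady-state biomass mass balance: V·X·(1 + k_d·θ_c) = Y·Q·(S₀ − S)·θ_c, so V = 0.669 × 2710 × (2020 − 10.0) × 6.52 / [3410 × (1 + 0.0950 × 6.52)] = 2.38×10^7 / 5522 = 4303 m³.
HRT = V/Q = 4303 m³ / 2710 m³·d⁻¹ = 1.588 d × 24 = 38.10 h.

τ ≈ 38.1 h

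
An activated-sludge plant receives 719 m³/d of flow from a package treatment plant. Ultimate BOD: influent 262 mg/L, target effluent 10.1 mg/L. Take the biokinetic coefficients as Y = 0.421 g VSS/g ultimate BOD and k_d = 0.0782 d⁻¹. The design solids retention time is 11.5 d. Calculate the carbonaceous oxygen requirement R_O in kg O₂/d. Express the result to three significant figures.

The observed yield is Y_obs = Y/(1 + k_d·θ_c) = 0.421 / (1 + 0.0782 × 11.5) = 0.421 / 1.899 = 0.2217 g VSS per g ultimate BOD removed.
Substrate removed = Q·(S₀ − S) = 719 m³/d × (262 − 10.1) g/m³ = 1.81×10^5 g/d = 181.1 kg/d.
Net sludge production P_X = 0.2217 × 181.1 = 40.15 kg VSS/d.
R_O = Q·(S₀ − S) − 1.42·P_X = 181.1 − 1.42 × 40.15 = 124.1 kg O₂/d.

R_O ≈ 124 kg O₂/d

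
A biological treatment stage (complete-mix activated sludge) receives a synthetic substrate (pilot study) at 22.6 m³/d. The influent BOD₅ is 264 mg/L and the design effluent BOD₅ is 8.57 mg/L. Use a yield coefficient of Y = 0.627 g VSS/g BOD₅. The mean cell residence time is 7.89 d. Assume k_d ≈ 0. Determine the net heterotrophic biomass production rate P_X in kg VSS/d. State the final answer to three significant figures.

P_X ≈ 3.62 kg VSS/d

With endogenous decay neglected, the observed yield equals the true yield: Y_obs = Y = 0.627 g VSS/g BOD₅.
Mass of BOD₅ removed per day: Q(S₀ − S) = 22.6 × 255.4 g/m³ = 5.773 kg/d.
Net biomass production P_X = Y_obs × Q·(S₀ − S) = 0.6270 × 5.773 = 3.619 kg VSS/d.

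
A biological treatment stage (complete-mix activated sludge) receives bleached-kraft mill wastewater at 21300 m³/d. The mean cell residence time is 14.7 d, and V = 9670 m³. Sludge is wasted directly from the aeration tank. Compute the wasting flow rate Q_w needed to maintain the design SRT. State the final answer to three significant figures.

Q_w ≈ 658 m³/d

For wasting at MLVSS concentration, Q_w = V/θ_c = 9670/14.7 = 657.8 m³/d.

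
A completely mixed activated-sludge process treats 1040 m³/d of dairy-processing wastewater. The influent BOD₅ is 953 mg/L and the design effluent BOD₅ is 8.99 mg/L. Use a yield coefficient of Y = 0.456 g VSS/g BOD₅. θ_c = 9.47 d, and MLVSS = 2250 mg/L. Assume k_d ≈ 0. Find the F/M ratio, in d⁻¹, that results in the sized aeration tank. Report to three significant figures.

F/M ≈ 0.234 d⁻¹

V·X = Y·Q·ΔS·θ_c gives V = 0.456 × 1040 × (953 − 8.99) × 9.47 / 2250 = 1884 m³.
Food-to-microorganism ratio F/M = Q S₀ / (V X) = 1040 × 953 / (1884 × 2250) = 0.2338 d⁻¹.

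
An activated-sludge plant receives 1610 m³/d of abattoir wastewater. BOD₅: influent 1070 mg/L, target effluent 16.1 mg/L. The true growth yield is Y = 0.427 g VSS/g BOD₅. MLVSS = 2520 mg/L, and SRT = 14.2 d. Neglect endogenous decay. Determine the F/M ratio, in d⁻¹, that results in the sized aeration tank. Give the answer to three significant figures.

Biomass mass balance (decay neglected): V·X = Y·Q·(S₀ − S)·θ_c, so V = 0.427 × 1610 × (1070 − 16.1) × 14.2 / 2520 = 4083 m³.
F/M = Q·S₀ / (V·X) = 1610 × 1070 / (4083 × 2520) = 0.1674 g BOD₅·(g VSS·d)⁻¹.

F/M ≈ 0.167 d⁻¹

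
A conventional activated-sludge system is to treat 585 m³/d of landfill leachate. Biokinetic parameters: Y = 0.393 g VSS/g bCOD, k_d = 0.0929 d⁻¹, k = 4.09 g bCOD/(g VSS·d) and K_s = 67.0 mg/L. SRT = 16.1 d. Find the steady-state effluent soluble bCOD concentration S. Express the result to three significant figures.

S ≈ 7.15 mg/L

Effluent substrate depends only on kinetics and SRT: S = K_s(1 + k_d θ_c) / [θ_c(Yk − k_d) − 1] = 67.0 × (1 + 0.0929 × 16.1) / [16.1 × (0.393 × 4.09 − 0.0929) − 1] = 167.2 / 23.38 = 7.151 mg/L.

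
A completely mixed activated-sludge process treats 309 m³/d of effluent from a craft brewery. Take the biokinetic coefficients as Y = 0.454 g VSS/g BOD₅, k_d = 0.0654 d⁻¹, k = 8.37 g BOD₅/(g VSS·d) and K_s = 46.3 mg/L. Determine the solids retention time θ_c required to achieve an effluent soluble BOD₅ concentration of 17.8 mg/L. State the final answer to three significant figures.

θ_c ≈ 1.01 d

At the target effluent, Y k S/(K_s+S) = 0.454×8.37×17.8/64.10 = 1.055 d⁻¹.
1/θ_c = 1.055 − 0.0654 = 0.9898 d⁻¹, so θ_c = 1.010 d.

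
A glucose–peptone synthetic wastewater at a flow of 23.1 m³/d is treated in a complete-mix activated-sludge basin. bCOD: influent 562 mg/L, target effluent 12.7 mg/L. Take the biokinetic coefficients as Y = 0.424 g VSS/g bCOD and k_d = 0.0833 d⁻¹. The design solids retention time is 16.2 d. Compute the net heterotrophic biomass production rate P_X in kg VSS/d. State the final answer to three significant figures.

The observed yield is Y_obs = Y/(1 + k_d·θ_c) = 0.424 / (1 + 0.0833 × 16.2) = 0.424 / 2.349 = 0.1805 g VSS per g bCOD removed.
Q·(S₀ − S) = 23.1 × (562 − 12.7) × 10⁻³ = 12.69 kg/d removed.
So the net sludge growth is P_X = 0.1805 × 12.69 = 2.290 kg VSS/d.

P_X ≈ 2.29 kg VSS/d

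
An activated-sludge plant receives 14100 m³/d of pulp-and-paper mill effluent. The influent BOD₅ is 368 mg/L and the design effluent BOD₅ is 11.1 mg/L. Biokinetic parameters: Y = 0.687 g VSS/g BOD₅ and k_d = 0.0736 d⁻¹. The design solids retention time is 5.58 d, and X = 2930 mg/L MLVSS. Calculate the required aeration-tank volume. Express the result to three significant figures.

V ≈ 4670 m³

From the SRT design equation V = Y Q (S₀−S) θ_c / [X (1 + k_d θ_c)] = 0.687 × 14100 × (368 − 11.1) × 5.58 / [2930 × (1 + 0.0736 × 5.58)] = 1.93×10^7 / 4133 = 4667 m³.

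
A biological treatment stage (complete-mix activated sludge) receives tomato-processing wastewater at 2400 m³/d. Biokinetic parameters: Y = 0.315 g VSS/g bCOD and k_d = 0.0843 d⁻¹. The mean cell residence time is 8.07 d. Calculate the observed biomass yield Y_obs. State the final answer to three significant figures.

Y_obs ≈ 0.187 g VSS/g bCOD

Y_obs = Y / (1 + k_d θ_c) = 0.315 / (1 + 0.0843 × 8.07) = 0.315 / 1.680 = 0.1875.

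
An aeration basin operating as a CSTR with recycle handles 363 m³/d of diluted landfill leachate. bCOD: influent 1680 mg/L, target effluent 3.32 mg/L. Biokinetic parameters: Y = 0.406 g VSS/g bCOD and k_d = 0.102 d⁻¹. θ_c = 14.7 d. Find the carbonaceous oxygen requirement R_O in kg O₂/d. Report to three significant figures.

Correct the yield for decay: Y_obs = Y/(1 + k_d θ_c) = 0.406 / (1 + 0.102 × 14.7) = 0.406 / 2.499 = 0.1624.
Q·(S₀ − S) = 363 × (1680 − 3.32) × 10⁻³ = 608.6 kg/d removed.
Biomass synthesised: P_X = Y_obs × 608.6 = 98.87 kg VSS/d.
R_O = Q·ΔS − 1.42 P_X = 608.6 − 140.4 = 468.2 kg O₂/d.

R_O ≈ 468 kg O₂/d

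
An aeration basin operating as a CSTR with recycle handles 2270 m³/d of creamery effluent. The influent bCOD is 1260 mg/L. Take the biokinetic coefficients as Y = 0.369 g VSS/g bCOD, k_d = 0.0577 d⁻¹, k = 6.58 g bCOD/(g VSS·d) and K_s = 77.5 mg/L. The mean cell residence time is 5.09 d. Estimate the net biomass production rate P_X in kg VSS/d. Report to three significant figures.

P_X ≈ 810 kg VSS/d

From the Monod/SRT balance for a CMAS, S = K_s·(1+k_d θ_c)/[θ_c·(Y k − k_d) − 1] = 77.5 × (1 + 0.0577 × 5.09) / [5.09 × (0.369 × 6.58 − 0.0577) − 1] = 100.3 / 11.06 = 9.061 mg/L.
Correct the yield for decay: Y_obs = Y/(1 + k_d θ_c) = 0.369 / (1 + 0.0577 × 5.09) = 0.369 / 1.294 = 0.2852.
ΔS = 1260 − 9.06 = 1251 mg/L, so the substrate removal rate is 2270 × 1251/1000 = 2840 kg bCOD/d.
P_X = Y_obs · Q(S₀ − S) = 0.2852 × 2840 = 809.9 kg VSS/d.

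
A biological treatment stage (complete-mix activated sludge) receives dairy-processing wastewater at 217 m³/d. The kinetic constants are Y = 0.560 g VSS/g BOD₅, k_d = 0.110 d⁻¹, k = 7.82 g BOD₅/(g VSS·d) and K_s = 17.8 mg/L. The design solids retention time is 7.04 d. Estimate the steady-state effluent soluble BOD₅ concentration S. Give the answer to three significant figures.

From the Monod/SRT balance for a CMAS, S = K_s·(1+k_d θ_c)/[θ_c·(Y k − k_d) − 1] = 17.8 × (1 + 0.110 × 7.04) / [7.04 × (0.560 × 7.82 − 0.110) − 1] = 31.58 / 29.06 = 1.087 mg/L.

S ≈ 1.09 mg/L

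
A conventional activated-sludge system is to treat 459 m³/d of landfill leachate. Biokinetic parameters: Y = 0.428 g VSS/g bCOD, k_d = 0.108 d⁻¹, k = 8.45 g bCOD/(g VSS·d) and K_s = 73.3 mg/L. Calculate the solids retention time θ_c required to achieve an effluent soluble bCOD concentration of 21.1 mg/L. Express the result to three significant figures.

At the target effluent, Y k S/(K_s+S) = 0.428×8.45×21.1/94.40 = 0.8084 d⁻¹.
θ_c = 1/(μ − k_d) = 1/(0.8084 − 0.108) = 1/0.7004 = 1.428 d.

θ_c ≈ 1.43 d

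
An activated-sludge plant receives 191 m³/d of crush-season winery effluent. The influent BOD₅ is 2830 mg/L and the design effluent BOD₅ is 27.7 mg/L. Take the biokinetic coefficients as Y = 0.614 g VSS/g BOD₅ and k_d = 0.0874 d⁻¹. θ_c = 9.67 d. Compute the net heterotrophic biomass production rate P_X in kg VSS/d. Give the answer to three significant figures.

The observed yield is Y_obs = Y/(1 + k_d·θ_c) = 0.614 / (1 + 0.0874 × 9.67) = 0.614 / 1.845 = 0.3328 g VSS per g BOD₅ removed.
Substrate removed = Q·(S₀ − S) = 191 m³/d × (2830 − 27.7) g/m³ = 5.35×10^5 g/d = 535.2 kg/d.
Biomass produced: P_X = Y_obs·Q·ΔS = 0.3328 × 535.2 ≈ 178.1 kg VSS/d.

P_X ≈ 178 kg VSS/d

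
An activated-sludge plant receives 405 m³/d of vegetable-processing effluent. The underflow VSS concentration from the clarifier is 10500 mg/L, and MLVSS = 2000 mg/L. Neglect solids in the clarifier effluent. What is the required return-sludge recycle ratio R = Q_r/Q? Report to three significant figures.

R ≈ 0.235

Solids balance on the clarifier gives (1+R)X = R·X_r, so R = X/(X_r − X) = 2000 / (10500 − 2000) = 0.2353.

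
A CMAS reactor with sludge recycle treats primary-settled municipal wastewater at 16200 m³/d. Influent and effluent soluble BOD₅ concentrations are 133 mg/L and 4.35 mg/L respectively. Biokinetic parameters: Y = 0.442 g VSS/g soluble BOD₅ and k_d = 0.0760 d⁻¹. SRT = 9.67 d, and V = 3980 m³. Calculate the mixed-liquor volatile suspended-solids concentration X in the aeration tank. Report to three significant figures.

X = Y·Q·ΔS·θ_c / [V·(1 + k_d θ_c)] = 0.442 × 16200 × (133 − 4.35) × 9.67 / [3980 × (1 + 0.0760 × 9.67)] = 1290 mg/L.

X ≈ 1290 mg/L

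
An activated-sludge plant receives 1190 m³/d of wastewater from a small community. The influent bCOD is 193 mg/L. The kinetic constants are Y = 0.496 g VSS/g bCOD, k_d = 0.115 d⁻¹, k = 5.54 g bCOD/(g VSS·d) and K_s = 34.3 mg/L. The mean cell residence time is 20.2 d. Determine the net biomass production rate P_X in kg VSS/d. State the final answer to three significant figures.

For a completely mixed reactor with recycle the Lawrence–McCarty relation gives S = K_s·(1 + k_d·θ_c) / [θ_c·(Y·k − k_d) − 1] = 34.3 × (1 + 0.115 × 20.2) / [20.2 × (0.496 × 5.54 − 0.115) − 1] = 114.0 / 52.18 = 2.184 mg/L.
Y_obs = Y / (1 + k_d θ_c) = 0.496 / (1 + 0.115 × 20.2) = 0.496 / 3.323 = 0.1493.
ΔS = 193 − 2.18 = 190.8 mg/L, so the substrate removal rate is 1190 × 190.8/1000 = 227.1 kg bCOD/d.
Biomass produced: P_X = Y_obs·Q·ΔS = 0.1493 × 227.1 ≈ 33.89 kg VSS/d.

P_X ≈ 33.9 kg VSS/d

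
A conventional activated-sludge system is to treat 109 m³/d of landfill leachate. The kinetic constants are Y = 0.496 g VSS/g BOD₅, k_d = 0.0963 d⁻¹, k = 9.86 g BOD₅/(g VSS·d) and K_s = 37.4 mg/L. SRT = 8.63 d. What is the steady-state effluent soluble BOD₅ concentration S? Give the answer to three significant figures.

From the Monod/SRT balance for a CMAS, S = K_s·(1+k_d θ_c)/[θ_c·(Y k − k_d) − 1] = 37.4 × (1 + 0.0963 × 8.63) / [8.63 × (0.496 × 9.86 − 0.0963) − 1] = 68.48 / 40.37 = 1.696 mg/L.

S ≈ 1.70 mg/L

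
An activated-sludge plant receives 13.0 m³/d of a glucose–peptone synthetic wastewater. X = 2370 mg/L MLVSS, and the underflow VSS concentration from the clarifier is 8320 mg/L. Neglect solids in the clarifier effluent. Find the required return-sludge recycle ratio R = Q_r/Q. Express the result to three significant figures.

R ≈ 0.398

R = Q_r/Q = X/(X_r − X) = 2370 / (8320 − 2370) = 0.3983.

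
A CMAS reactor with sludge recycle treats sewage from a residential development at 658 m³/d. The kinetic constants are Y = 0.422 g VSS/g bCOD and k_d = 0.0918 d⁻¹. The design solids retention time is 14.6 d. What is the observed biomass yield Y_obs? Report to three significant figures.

The observed yield is Y_obs = Y/(1 + k_d·θ_c) = 0.422 / (1 + 0.0918 × 14.6) = 0.422 / 2.340 = 0.1803 g VSS per g bCOD removed.

Y_obs ≈ 0.180 g VSS/g bCOD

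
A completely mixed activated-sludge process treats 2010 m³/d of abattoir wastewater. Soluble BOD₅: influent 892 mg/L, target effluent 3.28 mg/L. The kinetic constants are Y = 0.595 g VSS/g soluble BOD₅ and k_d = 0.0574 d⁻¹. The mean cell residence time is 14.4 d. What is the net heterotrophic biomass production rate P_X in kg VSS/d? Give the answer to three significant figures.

Y_obs = Y / (1 + k_d θ_c) = 0.595 / (1 + 0.0574 × 14.4) = 0.595 / 1.827 = 0.3257.
Substrate removed = Q·(S₀ − S) = 2010 m³/d × (892 − 3.28) g/m³ = 1.79×10^6 g/d = 1786 kg/d.
Biomass produced: P_X = Y_obs·Q·ΔS = 0.3257 × 1786 ≈ 581.9 kg VSS/d.

P_X ≈ 582 kg VSS/d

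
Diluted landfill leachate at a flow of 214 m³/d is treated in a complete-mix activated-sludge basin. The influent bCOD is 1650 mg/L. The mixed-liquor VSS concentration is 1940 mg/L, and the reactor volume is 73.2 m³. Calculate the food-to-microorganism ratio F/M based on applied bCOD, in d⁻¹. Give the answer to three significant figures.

F/M ≈ 2.49 d⁻¹

F/M = Q·S₀ / (V·X) = 214 × 1650 / (73.20 × 1940) = 2.486 g bCOD·(g VSS·d)⁻¹.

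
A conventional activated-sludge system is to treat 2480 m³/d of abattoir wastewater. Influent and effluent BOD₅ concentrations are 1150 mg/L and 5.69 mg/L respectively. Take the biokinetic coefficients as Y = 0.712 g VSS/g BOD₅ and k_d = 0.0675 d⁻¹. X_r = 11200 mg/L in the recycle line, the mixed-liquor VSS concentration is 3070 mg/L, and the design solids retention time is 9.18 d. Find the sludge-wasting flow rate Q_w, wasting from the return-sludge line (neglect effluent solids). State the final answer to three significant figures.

Q_w ≈ 111 m³/d

Rearranging the biomass balance for a CMAS with decay, V = Y·Q·ΔS·θ_c / [X·(1+k_d θ_c)] = 0.712 × 2480 × (1150 − 5.69) × 9.18 / [3070 × (1 + 0.0675 × 9.18)] = 1.85×10^7 / 4972 = 3730 m³.
Q_w = (V·X)/(θ_c X_r) = 3730 × 3070 / (9.18 × 11200) = 111.4 m³/d.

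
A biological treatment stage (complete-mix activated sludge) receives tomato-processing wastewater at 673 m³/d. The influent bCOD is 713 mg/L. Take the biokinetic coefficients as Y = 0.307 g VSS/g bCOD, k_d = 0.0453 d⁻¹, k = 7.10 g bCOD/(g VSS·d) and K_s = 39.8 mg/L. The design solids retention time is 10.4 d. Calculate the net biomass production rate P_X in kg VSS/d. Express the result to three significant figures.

For a completely mixed reactor with recycle the Lawrence–McCarty relation gives S = K_s·(1 + k_d·θ_c) / [θ_c·(Y·k − k_d) − 1] = 39.8 × (1 + 0.0453 × 10.4) / [10.4 × (0.307 × 7.10 − 0.0453) − 1] = 58.55 / 21.20 = 2.762 mg/L.
Y_obs = Y / (1 + k_d θ_c) = 0.307 / (1 + 0.0453 × 10.4) = 0.307 / 1.471 = 0.2087.
Substrate removed = Q·(S₀ − S) = 673 m³/d × (713 − 2.76) g/m³ = 4.78×10^5 g/d = 478.0 kg/d.
Net biomass production P_X = Y_obs × Q·(S₀ − S) = 0.2087 × 478.0 = 99.75 kg VSS/d.

P_X ≈ 99.7 kg VSS/d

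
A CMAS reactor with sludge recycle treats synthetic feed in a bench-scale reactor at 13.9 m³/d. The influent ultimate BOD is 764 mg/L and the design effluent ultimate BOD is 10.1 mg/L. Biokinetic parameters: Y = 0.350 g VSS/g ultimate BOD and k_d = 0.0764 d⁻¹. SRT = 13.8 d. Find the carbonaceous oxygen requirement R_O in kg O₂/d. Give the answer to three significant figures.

Y_obs = Y / (1 + k_d θ_c) = 0.350 / (1 + 0.0764 × 13.8) = 0.350 / 2.054 = 0.1704.
Q·(S₀ − S) = 13.9 × (764 − 10.1) × 10⁻³ = 10.48 kg/d removed.
P_X = Y_obs·Q·(S₀ − S) = 0.1704 × 10.48 = 1.785 kg VSS/d.
Carbonaceous O₂ demand = substrate oxidised − cell-mass equivalent = 10.48 − 1.42 × 1.785 = 7.944 kg O₂/d.

R_O ≈ 7.94 kg O₂/d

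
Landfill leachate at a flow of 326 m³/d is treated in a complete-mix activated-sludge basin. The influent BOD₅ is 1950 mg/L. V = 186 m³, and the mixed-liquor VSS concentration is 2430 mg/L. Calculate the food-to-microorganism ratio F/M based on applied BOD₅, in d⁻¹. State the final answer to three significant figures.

F/M ≈ 1.41 d⁻¹

F/M = applied load / biomass = Q·S₀/(V·X) = 326 × 1950 / (186.0 × 2430) = 1.406 d⁻¹.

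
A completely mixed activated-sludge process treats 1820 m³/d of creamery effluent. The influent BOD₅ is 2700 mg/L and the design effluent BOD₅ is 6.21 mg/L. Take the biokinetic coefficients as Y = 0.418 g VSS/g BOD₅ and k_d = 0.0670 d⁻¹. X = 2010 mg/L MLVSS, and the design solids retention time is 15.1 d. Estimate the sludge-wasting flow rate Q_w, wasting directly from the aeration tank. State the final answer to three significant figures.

Steady-state biomass mass balance: V·X·(1 + k_d·θ_c) = Y·Q·(S₀ − S)·θ_c, so V = 0.418 × 1820 × (2700 − 6.21) × 15.1 / [2010 × (1 + 0.0670 × 15.1)] = 3.09×10^7 / 4044 = 7653 m³.
Wasting from the aeration tank: Q_w = V / θ_c = 7653 / 15.1 = 506.8 m³/d.

Q_w ≈ 507 m³/d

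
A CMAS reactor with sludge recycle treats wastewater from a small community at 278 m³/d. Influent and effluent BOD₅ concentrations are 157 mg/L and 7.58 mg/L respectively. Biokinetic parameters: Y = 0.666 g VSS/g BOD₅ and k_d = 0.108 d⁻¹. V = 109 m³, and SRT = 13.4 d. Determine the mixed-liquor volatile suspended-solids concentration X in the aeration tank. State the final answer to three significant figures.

From V·X·(1 + k_d·θ_c) = Y·Q·(S₀ − S)·θ_c: X = 0.666 × 278 × (157 − 7.58) × 13.4 / [109 × (1 + 0.108 × 13.4)] = 1390 mg/L.

X ≈ 1390 mg/L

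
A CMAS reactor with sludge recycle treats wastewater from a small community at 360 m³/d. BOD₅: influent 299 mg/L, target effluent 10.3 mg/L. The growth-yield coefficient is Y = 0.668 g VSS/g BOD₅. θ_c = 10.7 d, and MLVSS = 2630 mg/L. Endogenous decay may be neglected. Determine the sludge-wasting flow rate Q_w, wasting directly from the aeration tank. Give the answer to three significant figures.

Biomass mass balance (decay neglected): V·X = Y·Q·(S₀ − S)·θ_c, so V = 0.668 × 360 × (299 − 10.3) × 10.7 / 2630 = 282.5 m³.
With mixed-liquor wasting, θ_c = V/Q_w, so Q_w = V/θ_c = 282.5/10.7 = 26.40 m³/d.

Q_w ≈ 26.4 m³/d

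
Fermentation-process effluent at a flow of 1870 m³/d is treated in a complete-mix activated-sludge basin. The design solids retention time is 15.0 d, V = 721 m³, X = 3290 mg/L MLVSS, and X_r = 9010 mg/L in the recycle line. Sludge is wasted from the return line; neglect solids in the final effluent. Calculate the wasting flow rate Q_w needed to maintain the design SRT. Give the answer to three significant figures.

Q_w = (V·X)/(θ_c X_r) = 721.0 × 3290 / (15.0 × 9010) = 17.55 m³/d.

Q_w ≈ 17.6 m³/d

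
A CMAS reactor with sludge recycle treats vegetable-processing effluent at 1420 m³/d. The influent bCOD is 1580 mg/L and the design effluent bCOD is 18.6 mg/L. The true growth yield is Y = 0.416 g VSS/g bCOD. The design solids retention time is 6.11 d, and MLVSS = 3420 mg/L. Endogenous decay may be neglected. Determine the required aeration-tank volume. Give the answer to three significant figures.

Biomass mass balance (decay neglected): V·X = Y·Q·(S₀ − S)·θ_c, so V = 0.416 × 1420 × (1580 − 18.6) × 6.11 / 3420 = 1648 m³.

V ≈ 1650 m³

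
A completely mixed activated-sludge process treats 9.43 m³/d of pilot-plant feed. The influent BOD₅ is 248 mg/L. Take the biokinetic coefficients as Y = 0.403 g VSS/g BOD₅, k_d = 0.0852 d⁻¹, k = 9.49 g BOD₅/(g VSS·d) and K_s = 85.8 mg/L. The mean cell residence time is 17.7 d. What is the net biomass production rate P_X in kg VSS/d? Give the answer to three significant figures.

P_X ≈ 0.371 kg VSS/d

From the Monod/SRT balance for a CMAS, S = K_s·(1+k_d θ_c)/[θ_c·(Y k − k_d) − 1] = 85.8 × (1 + 0.0852 × 17.7) / [17.7 × (0.403 × 9.49 − 0.0852) − 1] = 215.2 / 65.19 = 3.301 mg/L.
Observed yield with endogenous decay: Y_obs = Y / (1 + k_d·θ_c) = 0.403 / (1 + 0.0852 × 17.7) = 0.403 / 2.508 = 0.1607 g VSS/g BOD₅.
Mass of BOD₅ removed per day: Q(S₀ − S) = 9.43 × 244.7 g/m³ = 2.308 kg/d.
Net biomass production P_X = Y_obs × Q·(S₀ − S) = 0.1607 × 2.308 = 0.3708 kg VSS/d.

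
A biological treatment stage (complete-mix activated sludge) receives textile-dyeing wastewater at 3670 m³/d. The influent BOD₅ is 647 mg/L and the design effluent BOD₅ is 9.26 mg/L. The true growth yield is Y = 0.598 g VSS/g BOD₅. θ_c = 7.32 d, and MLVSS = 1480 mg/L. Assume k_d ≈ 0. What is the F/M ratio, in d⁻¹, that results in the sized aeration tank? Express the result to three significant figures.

Biomass mass balance (decay neglected): V·X = Y·Q·(S₀ − S)·θ_c, so V = 0.598 × 3670 × (647 − 9.26) × 7.32 / 1480 = 6922 m³.
Food-to-microorganism ratio F/M = Q S₀ / (V X) = 3670 × 647 / (6922 × 1480) = 0.2318 d⁻¹.

F/M ≈ 0.232 d⁻¹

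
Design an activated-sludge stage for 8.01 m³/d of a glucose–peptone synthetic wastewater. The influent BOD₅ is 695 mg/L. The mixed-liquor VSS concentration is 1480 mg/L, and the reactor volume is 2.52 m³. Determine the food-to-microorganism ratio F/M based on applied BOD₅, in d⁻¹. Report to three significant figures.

Food-to-microorganism ratio F/M = Q S₀ / (V X) = 8.01 × 695 / (2.520 × 1480) = 1.493 d⁻¹.

F/M ≈ 1.49 d⁻¹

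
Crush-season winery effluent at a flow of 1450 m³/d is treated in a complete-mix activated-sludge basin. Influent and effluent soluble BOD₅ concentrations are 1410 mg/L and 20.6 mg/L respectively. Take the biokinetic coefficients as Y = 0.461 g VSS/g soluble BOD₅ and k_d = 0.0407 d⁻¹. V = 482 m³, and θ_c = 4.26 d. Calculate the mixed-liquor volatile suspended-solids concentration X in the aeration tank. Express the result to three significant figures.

X = Y·Q·ΔS·θ_c / [V·(1 + k_d θ_c)] = 0.461 × 1450 × (1410 − 20.6) × 4.26 / [482 × (1 + 0.0407 × 4.26)] = 6996 mg/L.

X ≈ 7000 mg/L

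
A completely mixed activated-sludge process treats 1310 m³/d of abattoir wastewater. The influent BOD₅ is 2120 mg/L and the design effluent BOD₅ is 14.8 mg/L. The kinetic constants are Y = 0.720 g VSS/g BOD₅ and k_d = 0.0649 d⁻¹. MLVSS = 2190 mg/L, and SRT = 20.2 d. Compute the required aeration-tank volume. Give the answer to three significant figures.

Steady-state biomass mass balance: V·X·(1 + k_d·θ_c) = Y·Q·(S₀ − S)·θ_c, so V = 0.720 × 1310 × (2120 − 14.8) × 20.2 / [2190 × (1 + 0.0649 × 20.2)] = 4.01×10^7 / 5061 = 7925 m³.

V ≈ 7930 m³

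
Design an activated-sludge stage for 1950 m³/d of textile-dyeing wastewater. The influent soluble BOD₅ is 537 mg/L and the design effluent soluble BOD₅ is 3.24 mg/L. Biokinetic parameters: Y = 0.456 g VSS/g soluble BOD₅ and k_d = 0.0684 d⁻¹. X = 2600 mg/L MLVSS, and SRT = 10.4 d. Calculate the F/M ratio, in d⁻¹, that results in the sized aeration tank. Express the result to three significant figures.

F/M ≈ 0.363 d⁻¹

Rearranging the biomass balance for a CMAS with decay, V = Y·Q·ΔS·θ_c / [X·(1+k_d θ_c)] = 0.456 × 1950 × (537 − 3.24) × 10.4 / [2600 × (1 + 0.0684 × 10.4)] = 4.94×10^6 / 4450 = 1109 m³.
F/M = Q·S₀ / (V·X) = 1950 × 537 / (1109 × 2600) = 0.3631 g soluble BOD₅·(g VSS·d)⁻¹.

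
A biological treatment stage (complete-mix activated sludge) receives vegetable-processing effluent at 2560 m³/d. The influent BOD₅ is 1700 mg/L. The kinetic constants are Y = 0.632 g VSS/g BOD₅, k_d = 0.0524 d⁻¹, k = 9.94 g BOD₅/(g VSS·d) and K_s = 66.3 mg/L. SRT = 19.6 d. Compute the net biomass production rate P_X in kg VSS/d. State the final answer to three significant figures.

P_X ≈ 1360 kg VSS/d

From the Monod/SRT balance for a CMAS, S = K_s·(1+k_d θ_c)/[θ_c·(Y k − k_d) − 1] = 66.3 × (1 + 0.0524 × 19.6) / [19.6 × (0.632 × 9.94 − 0.0524) − 1] = 134.4 / 121.1 = 1.110 mg/L.
Correct the yield for decay: Y_obs = Y/(1 + k_d θ_c) = 0.632 / (1 + 0.0524 × 19.6) = 0.632 / 2.027 = 0.3118.
Mass of BOD₅ removed per day: Q(S₀ − S) = 2560 × 1699 g/m³ = 4349 kg/d.
Biomass produced: P_X = Y_obs·Q·ΔS = 0.3118 × 4349 ≈ 1356 kg VSS/d.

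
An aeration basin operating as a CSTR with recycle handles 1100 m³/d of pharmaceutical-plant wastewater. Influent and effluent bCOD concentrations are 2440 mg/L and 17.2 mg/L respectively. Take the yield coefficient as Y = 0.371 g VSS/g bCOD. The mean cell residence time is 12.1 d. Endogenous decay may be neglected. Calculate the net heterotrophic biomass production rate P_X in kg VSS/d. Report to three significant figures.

No decay correction is needed, so Y_obs = Y = 0.371.
Substrate removed = Q·(S₀ − S) = 1100 m³/d × (2440 − 17.2) g/m³ = 2.67×10^6 g/d = 2665 kg/d.
P_X = Y_obs · Q(S₀ − S) = 0.3710 × 2665 = 988.7 kg VSS/d.

P_X ≈ 989 kg VSS/d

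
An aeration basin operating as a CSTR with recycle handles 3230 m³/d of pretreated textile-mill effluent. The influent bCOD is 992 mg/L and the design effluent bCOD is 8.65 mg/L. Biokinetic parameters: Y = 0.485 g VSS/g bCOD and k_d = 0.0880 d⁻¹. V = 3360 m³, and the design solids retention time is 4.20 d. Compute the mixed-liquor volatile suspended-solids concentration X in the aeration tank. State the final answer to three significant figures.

From V·X·(1 + k_d·θ_c) = Y·Q·(S₀ − S)·θ_c: X = 0.485 × 3230 × (992 − 8.65) × 4.20 / [3360 × (1 + 0.0880 × 4.20)] = 1406 mg/L.

X ≈ 1410 mg/L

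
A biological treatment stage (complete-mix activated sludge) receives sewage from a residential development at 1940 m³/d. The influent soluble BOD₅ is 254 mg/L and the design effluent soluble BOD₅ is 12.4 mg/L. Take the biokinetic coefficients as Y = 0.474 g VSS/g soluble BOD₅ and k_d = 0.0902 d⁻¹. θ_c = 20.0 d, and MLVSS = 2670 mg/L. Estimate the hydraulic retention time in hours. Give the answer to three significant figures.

Rearranging the biomass balance for a CMAS with decay, V = Y·Q·ΔS·θ_c / [X·(1+k_d θ_c)] = 0.474 × 1940 × (254 − 12.4) × 20.0 / [2670 × (1 + 0.0902 × 20.0)] = 4.44×10^6 / 7487 = 593.5 m³.
τ = V/Q = 593.5/1940 = 0.3059 d, or 7.342 h.

τ ≈ 7.34 h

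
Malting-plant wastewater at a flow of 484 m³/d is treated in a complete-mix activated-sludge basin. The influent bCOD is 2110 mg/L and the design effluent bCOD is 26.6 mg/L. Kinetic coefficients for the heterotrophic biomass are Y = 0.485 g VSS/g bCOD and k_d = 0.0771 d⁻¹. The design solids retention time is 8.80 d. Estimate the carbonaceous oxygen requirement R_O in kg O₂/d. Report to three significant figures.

Correct the yield for decay: Y_obs = Y/(1 + k_d θ_c) = 0.485 / (1 + 0.0771 × 8.80) = 0.485 / 1.678 = 0.2890.
ΔS = 2110 − 26.6 = 2083 mg/L, so the substrate removal rate is 484 × 2083/1000 = 1008 kg bCOD/d.
P_X = Y_obs·Q·(S₀ − S) = 0.2890 × 1008 = 291.4 kg VSS/d.
R_O = Q·ΔS − 1.42 P_X = 1008 − 413.7 = 594.6 kg O₂/d.

R_O ≈ 595 kg O₂/d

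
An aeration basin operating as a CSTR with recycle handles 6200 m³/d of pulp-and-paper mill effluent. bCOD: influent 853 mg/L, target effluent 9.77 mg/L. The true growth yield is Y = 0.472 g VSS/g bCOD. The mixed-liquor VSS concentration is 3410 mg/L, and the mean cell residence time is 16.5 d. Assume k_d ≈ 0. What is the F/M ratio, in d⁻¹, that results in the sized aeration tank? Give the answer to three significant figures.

With k_d = 0 the design equation reduces to V = Y Q (S₀−S) θ_c / X = 0.472 × 6200 × (853 − 9.77) × 16.5 / 3410 = 11940 m³.
Food-to-microorganism ratio F/M = Q S₀ / (V X) = 6200 × 853 / (11940 × 3410) = 0.1299 d⁻¹.

F/M ≈ 0.130 d⁻¹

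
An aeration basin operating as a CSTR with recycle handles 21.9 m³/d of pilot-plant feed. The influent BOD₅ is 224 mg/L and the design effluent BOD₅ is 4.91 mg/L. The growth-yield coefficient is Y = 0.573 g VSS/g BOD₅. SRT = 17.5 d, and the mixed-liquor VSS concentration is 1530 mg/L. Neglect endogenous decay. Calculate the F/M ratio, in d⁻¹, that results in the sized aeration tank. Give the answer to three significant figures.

V·X = Y·Q·ΔS·θ_c gives V = 0.573 × 21.9 × (224 − 4.91) × 17.5 / 1530 = 31.45 m³.
F/M = Q·S₀ / (V·X) = 21.9 × 224 / (31.45 × 1530) = 0.1020 g BOD₅·(g VSS·d)⁻¹.

F/M ≈ 0.102 d⁻¹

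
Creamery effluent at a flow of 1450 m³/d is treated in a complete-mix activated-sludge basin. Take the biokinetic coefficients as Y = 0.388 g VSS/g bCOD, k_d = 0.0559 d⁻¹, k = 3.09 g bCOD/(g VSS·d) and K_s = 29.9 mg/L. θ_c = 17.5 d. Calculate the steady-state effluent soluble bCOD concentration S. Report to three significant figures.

S ≈ 3.11 mg/L

Effluent substrate depends only on kinetics and SRT: S = K_s(1 + k_d θ_c) / [θ_c(Yk − k_d) − 1] = 29.9 × (1 + 0.0559 × 17.5) / [17.5 × (0.388 × 3.09 − 0.0559) − 1] = 59.15 / 19.00 = 3.113 mg/L.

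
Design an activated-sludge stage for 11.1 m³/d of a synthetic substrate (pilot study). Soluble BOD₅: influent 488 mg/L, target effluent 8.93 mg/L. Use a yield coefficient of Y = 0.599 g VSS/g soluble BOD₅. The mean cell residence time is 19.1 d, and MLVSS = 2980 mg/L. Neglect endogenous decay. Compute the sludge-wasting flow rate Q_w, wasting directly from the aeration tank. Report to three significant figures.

Q_w ≈ 1.07 m³/d

Biomass mass balance (decay neglected): V·X = Y·Q·(S₀ − S)·θ_c, so V = 0.599 × 11.1 × (488 − 8.93) × 19.1 / 2980 = 20.42 m³.
For wasting at MLVSS concentration, Q_w = V/θ_c = 20.42/19.1 = 1.069 m³/d.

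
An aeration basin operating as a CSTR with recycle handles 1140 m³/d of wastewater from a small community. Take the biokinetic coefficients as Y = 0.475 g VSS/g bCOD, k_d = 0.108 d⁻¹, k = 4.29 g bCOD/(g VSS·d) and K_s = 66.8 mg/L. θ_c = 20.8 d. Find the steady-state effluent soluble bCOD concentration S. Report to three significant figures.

S ≈ 5.54 mg/L

Effluent substrate depends only on kinetics and SRT: S = K_s(1 + k_d θ_c) / [θ_c(Yk − k_d) − 1] = 66.8 × (1 + 0.108 × 20.8) / [20.8 × (0.475 × 4.29 − 0.108) − 1] = 216.9 / 39.14 = 5.541 mg/L.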